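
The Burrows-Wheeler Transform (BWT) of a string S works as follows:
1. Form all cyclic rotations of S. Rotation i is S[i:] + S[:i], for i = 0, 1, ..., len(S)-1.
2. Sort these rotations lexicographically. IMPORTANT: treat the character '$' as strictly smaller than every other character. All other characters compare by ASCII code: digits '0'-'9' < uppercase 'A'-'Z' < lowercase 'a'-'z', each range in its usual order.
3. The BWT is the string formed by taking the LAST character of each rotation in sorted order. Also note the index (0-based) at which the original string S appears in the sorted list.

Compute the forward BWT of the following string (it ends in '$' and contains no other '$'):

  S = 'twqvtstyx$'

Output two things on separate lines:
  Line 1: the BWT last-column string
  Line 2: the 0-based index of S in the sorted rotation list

All 10 rotations (rotation i = S[i:]+S[:i]):
  rot[0] = twqvtstyx$
  rot[1] = wqvtstyx$t
  rot[2] = qvtstyx$tw
  rot[3] = vtstyx$twq
  rot[4] = tstyx$twqv
  rot[5] = styx$twqvt
  rot[6] = tyx$twqvts
  rot[7] = yx$twqvtst
  rot[8] = x$twqvtsty
  rot[9] = $twqvtstyx
Sorted (with $ < everything):
  sorted[0] = $twqvtstyx  (last char: 'x')
  sorted[1] = qvtstyx$tw  (last char: 'w')
  sorted[2] = styx$twqvt  (last char: 't')
  sorted[3] = tstyx$twqv  (last char: 'v')
  sorted[4] = twqvtstyx$  (last char: '$')
  sorted[5] = tyx$twqvts  (last char: 's')
  sorted[6] = vtstyx$twq  (last char: 'q')
  sorted[7] = wqvtstyx$t  (last char: 't')
  sorted[8] = x$twqvtsty  (last char: 'y')
  sorted[9] = yx$twqvtst  (last char: 't')
Last column: xwtv$sqtyt
Original string S is at sorted index 4

Answer: xwtv$sqtyt
4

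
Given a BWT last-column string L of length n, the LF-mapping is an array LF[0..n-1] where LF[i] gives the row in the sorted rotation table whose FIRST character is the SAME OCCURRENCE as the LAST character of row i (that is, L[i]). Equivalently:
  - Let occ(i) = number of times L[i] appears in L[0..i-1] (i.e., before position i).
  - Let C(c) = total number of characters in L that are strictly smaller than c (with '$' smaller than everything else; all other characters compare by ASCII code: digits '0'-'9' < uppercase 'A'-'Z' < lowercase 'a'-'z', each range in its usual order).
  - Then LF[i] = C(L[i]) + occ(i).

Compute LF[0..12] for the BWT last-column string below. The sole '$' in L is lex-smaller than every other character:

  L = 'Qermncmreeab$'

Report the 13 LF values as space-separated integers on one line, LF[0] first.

Char counts: '$':1, 'Q':1, 'a':1, 'b':1, 'c':1, 'e':3, 'm':2, 'n':1, 'r':2
C (first-col start): C('$')=0, C('Q')=1, C('a')=2, C('b')=3, C('c')=4, C('e')=5, C('m')=8, C('n')=10, C('r')=11
L[0]='Q': occ=0, LF[0]=C('Q')+0=1+0=1
L[1]='e': occ=0, LF[1]=C('e')+0=5+0=5
L[2]='r': occ=0, LF[2]=C('r')+0=11+0=11
L[3]='m': occ=0, LF[3]=C('m')+0=8+0=8
L[4]='n': occ=0, LF[4]=C('n')+0=10+0=10
L[5]='c': occ=0, LF[5]=C('c')+0=4+0=4
L[6]='m': occ=1, LF[6]=C('m')+1=8+1=9
L[7]='r': occ=1, LF[7]=C('r')+1=11+1=12
L[8]='e': occ=1, LF[8]=C('e')+1=5+1=6
L[9]='e': occ=2, LF[9]=C('e')+2=5+2=7
L[10]='a': occ=0, LF[10]=C('a')+0=2+0=2
L[11]='b': occ=0, LF[11]=C('b')+0=3+0=3
L[12]='$': occ=0, LF[12]=C('$')+0=0+0=0

Answer: 1 5 11 8 10 4 9 12 6 7 2 3 0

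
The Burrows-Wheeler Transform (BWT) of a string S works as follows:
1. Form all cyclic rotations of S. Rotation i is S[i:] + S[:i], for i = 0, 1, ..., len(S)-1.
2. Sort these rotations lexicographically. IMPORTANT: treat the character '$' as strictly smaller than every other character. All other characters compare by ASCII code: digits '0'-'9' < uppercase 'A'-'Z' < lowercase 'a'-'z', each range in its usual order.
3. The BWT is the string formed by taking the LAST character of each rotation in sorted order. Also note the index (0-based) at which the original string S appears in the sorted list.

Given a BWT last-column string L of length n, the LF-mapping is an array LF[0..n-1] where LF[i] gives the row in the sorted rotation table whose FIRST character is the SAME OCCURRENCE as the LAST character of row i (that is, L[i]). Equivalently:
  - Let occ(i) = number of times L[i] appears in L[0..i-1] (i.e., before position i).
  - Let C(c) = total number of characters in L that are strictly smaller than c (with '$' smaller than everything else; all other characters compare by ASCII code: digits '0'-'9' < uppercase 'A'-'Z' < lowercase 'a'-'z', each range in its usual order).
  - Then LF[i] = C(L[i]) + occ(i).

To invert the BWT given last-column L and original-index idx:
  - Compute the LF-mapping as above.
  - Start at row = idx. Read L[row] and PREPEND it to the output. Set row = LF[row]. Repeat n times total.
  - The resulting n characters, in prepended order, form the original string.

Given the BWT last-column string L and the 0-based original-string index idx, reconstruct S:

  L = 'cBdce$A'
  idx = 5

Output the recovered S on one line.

LF mapping: 3 2 5 4 6 0 1
Walk LF starting at row 5, prepending L[row]:
  step 1: row=5, L[5]='$', prepend. Next row=LF[5]=0
  step 2: row=0, L[0]='c', prepend. Next row=LF[0]=3
  step 3: row=3, L[3]='c', prepend. Next row=LF[3]=4
  step 4: row=4, L[4]='e', prepend. Next row=LF[4]=6
  step 5: row=6, L[6]='A', prepend. Next row=LF[6]=1
  step 6: row=1, L[1]='B', prepend. Next row=LF[1]=2
  step 7: row=2, L[2]='d', prepend. Next row=LF[2]=5
Reversed output: dBAecc$

Answer: dBAecc$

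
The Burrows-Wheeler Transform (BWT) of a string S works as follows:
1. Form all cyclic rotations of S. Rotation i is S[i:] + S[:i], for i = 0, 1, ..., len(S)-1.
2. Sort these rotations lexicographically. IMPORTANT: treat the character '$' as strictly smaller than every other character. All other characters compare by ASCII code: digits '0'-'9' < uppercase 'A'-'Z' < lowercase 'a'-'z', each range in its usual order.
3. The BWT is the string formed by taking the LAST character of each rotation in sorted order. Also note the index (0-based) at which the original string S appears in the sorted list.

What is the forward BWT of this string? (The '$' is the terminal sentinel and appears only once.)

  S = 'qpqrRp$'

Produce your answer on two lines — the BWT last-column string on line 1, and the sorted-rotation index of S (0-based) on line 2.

Answer: prRq$pq
4

Derivation:
All 7 rotations (rotation i = S[i:]+S[:i]):
  rot[0] = qpqrRp$
  rot[1] = pqrRp$q
  rot[2] = qrRp$qp
  rot[3] = rRp$qpq
  rot[4] = Rp$qpqr
  rot[5] = p$qpqrR
  rot[6] = $qpqrRp
Sorted (with $ < everything):
  sorted[0] = $qpqrRp  (last char: 'p')
  sorted[1] = Rp$qpqr  (last char: 'r')
  sorted[2] = p$qpqrR  (last char: 'R')
  sorted[3] = pqrRp$q  (last char: 'q')
  sorted[4] = qpqrRp$  (last char: '$')
  sorted[5] = qrRp$qp  (last char: 'p')
  sorted[6] = rRp$qpq  (last char: 'q')
Last column: prRq$pq
Original string S is at sorted index 4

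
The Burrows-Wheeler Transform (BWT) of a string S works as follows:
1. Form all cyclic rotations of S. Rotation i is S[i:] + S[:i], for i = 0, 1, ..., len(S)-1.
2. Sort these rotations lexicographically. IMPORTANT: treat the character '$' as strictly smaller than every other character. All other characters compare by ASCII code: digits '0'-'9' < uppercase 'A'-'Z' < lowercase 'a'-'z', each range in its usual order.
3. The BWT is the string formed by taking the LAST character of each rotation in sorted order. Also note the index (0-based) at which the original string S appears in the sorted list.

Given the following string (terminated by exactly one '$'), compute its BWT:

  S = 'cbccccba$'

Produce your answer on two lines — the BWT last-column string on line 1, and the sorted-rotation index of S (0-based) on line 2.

All 9 rotations (rotation i = S[i:]+S[:i]):
  rot[0] = cbccccba$
  rot[1] = bccccba$c
  rot[2] = ccccba$cb
  rot[3] = cccba$cbc
  rot[4] = ccba$cbcc
  rot[5] = cba$cbccc
  rot[6] = ba$cbcccc
  rot[7] = a$cbccccb
  rot[8] = $cbccccba
Sorted (with $ < everything):
  sorted[0] = $cbccccba  (last char: 'a')
  sorted[1] = a$cbccccb  (last char: 'b')
  sorted[2] = ba$cbcccc  (last char: 'c')
  sorted[3] = bccccba$c  (last char: 'c')
  sorted[4] = cba$cbccc  (last char: 'c')
  sorted[5] = cbccccba$  (last char: '$')
  sorted[6] = ccba$cbcc  (last char: 'c')
  sorted[7] = cccba$cbc  (last char: 'c')
  sorted[8] = ccccba$cb  (last char: 'b')
Last column: abccc$ccb
Original string S is at sorted index 5

Answer: abccc$ccb
5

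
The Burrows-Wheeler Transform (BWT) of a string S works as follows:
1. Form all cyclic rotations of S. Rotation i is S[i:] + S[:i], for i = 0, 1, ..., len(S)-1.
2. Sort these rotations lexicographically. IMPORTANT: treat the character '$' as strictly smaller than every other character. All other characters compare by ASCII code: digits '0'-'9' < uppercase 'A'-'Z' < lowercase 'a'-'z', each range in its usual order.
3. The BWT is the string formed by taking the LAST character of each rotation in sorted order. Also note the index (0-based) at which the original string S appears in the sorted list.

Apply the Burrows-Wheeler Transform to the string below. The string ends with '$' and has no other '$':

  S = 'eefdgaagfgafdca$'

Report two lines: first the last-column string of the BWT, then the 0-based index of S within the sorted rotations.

Answer: acggadff$eaegdfa
8

Derivation:
All 16 rotations (rotation i = S[i:]+S[:i]):
  rot[0] = eefdgaagfgafdca$
  rot[1] = efdgaagfgafdca$e
  rot[2] = fdgaagfgafdca$ee
  rot[3] = dgaagfgafdca$eef
  rot[4] = gaagfgafdca$eefd
  rot[5] = aagfgafdca$eefdg
  rot[6] = agfgafdca$eefdga
  rot[7] = gfgafdca$eefdgaa
  rot[8] = fgafdca$eefdgaag
  rot[9] = gafdca$eefdgaagf
  rot[10] = afdca$eefdgaagfg
  rot[11] = fdca$eefdgaagfga
  rot[12] = dca$eefdgaagfgaf
  rot[13] = ca$eefdgaagfgafd
  rot[14] = a$eefdgaagfgafdc
  rot[15] = $eefdgaagfgafdca
Sorted (with $ < everything):
  sorted[0] = $eefdgaagfgafdca  (last char: 'a')
  sorted[1] = a$eefdgaagfgafdc  (last char: 'c')
  sorted[2] = aagfgafdca$eefdg  (last char: 'g')
  sorted[3] = afdca$eefdgaagfg  (last char: 'g')
  sorted[4] = agfgafdca$eefdga  (last char: 'a')
  sorted[5] = ca$eefdgaagfgafd  (last char: 'd')
  sorted[6] = dca$eefdgaagfgaf  (last char: 'f')
  sorted[7] = dgaagfgafdca$eef  (last char: 'f')
  sorted[8] = eefdgaagfgafdca$  (last char: '$')
  sorted[9] = efdgaagfgafdca$e  (last char: 'e')
  sorted[10] = fdca$eefdgaagfga  (last char: 'a')
  sorted[11] = fdgaagfgafdca$ee  (last char: 'e')
  sorted[12] = fgafdca$eefdgaag  (last char: 'g')
  sorted[13] = gaagfgafdca$eefd  (last char: 'd')
  sorted[14] = gafdca$eefdgaagf  (last char: 'f')
  sorted[15] = gfgafdca$eefdgaa  (last char: 'a')
Last column: acggadff$eaegdfa
Original string S is at sorted index 8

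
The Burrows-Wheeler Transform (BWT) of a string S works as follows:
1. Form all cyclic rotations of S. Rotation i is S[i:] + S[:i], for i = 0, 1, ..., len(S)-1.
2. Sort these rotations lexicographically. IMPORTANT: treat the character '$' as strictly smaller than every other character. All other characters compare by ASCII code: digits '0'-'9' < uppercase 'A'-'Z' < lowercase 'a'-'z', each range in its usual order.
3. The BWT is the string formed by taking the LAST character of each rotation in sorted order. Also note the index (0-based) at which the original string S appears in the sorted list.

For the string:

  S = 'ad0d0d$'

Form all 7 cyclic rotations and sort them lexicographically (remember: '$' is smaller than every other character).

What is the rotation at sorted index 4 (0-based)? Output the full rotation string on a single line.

All 7 rotations (rotation i = S[i:]+S[:i]):
  rot[0] = ad0d0d$
  rot[1] = d0d0d$a
  rot[2] = 0d0d$ad
  rot[3] = d0d$ad0
  rot[4] = 0d$ad0d
  rot[5] = d$ad0d0
  rot[6] = $ad0d0d
Sorted (with $ < everything):
  sorted[0] = $ad0d0d
  sorted[1] = 0d$ad0d
  sorted[2] = 0d0d$ad
  sorted[3] = ad0d0d$
  sorted[4] = d$ad0d0
  sorted[5] = d0d$ad0
  sorted[6] = d0d0d$a
sorted[4] = d$ad0d0

Answer: d$ad0d0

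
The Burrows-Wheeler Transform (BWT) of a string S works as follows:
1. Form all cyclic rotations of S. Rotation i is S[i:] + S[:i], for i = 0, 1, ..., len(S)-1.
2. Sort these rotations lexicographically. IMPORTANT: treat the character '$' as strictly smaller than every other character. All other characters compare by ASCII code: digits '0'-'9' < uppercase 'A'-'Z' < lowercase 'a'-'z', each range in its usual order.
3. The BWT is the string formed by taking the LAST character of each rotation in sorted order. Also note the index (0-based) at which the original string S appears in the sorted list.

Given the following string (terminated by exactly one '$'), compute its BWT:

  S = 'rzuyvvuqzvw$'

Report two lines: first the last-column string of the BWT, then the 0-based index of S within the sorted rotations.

All 12 rotations (rotation i = S[i:]+S[:i]):
  rot[0] = rzuyvvuqzvw$
  rot[1] = zuyvvuqzvw$r
  rot[2] = uyvvuqzvw$rz
  rot[3] = yvvuqzvw$rzu
  rot[4] = vvuqzvw$rzuy
  rot[5] = vuqzvw$rzuyv
  rot[6] = uqzvw$rzuyvv
  rot[7] = qzvw$rzuyvvu
  rot[8] = zvw$rzuyvvuq
  rot[9] = vw$rzuyvvuqz
  rot[10] = w$rzuyvvuqzv
  rot[11] = $rzuyvvuqzvw
Sorted (with $ < everything):
  sorted[0] = $rzuyvvuqzvw  (last char: 'w')
  sorted[1] = qzvw$rzuyvvu  (last char: 'u')
  sorted[2] = rzuyvvuqzvw$  (last char: '$')
  sorted[3] = uqzvw$rzuyvv  (last char: 'v')
  sorted[4] = uyvvuqzvw$rz  (last char: 'z')
  sorted[5] = vuqzvw$rzuyv  (last char: 'v')
  sorted[6] = vvuqzvw$rzuy  (last char: 'y')
  sorted[7] = vw$rzuyvvuqz  (last char: 'z')
  sorted[8] = w$rzuyvvuqzv  (last char: 'v')
  sorted[9] = yvvuqzvw$rzu  (last char: 'u')
  sorted[10] = zuyvvuqzvw$r  (last char: 'r')
  sorted[11] = zvw$rzuyvvuq  (last char: 'q')
Last column: wu$vzvyzvurq
Original string S is at sorted index 2

Answer: wu$vzvyzvurq
2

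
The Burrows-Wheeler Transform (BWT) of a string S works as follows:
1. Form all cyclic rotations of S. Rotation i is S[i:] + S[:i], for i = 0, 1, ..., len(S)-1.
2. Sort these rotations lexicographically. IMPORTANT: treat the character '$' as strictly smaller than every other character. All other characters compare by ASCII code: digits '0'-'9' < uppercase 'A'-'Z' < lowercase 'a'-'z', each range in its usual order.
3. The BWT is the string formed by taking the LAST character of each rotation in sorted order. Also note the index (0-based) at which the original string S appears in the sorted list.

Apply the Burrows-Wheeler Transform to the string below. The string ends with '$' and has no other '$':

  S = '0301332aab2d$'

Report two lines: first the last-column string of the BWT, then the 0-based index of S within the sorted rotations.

All 13 rotations (rotation i = S[i:]+S[:i]):
  rot[0] = 0301332aab2d$
  rot[1] = 301332aab2d$0
  rot[2] = 01332aab2d$03
  rot[3] = 1332aab2d$030
  rot[4] = 332aab2d$0301
  rot[5] = 32aab2d$03013
  rot[6] = 2aab2d$030133
  rot[7] = aab2d$0301332
  rot[8] = ab2d$0301332a
  rot[9] = b2d$0301332aa
  rot[10] = 2d$0301332aab
  rot[11] = d$0301332aab2
  rot[12] = $0301332aab2d
Sorted (with $ < everything):
  sorted[0] = $0301332aab2d  (last char: 'd')
  sorted[1] = 01332aab2d$03  (last char: '3')
  sorted[2] = 0301332aab2d$  (last char: '$')
  sorted[3] = 1332aab2d$030  (last char: '0')
  sorted[4] = 2aab2d$030133  (last char: '3')
  sorted[5] = 2d$0301332aab  (last char: 'b')
  sorted[6] = 301332aab2d$0  (last char: '0')
  sorted[7] = 32aab2d$03013  (last char: '3')
  sorted[8] = 332aab2d$0301  (last char: '1')
  sorted[9] = aab2d$0301332  (last char: '2')
  sorted[10] = ab2d$0301332a  (last char: 'a')
  sorted[11] = b2d$0301332aa  (last char: 'a')
  sorted[12] = d$0301332aab2  (last char: '2')
Last column: d3$03b0312aa2
Original string S is at sorted index 2

Answer: d3$03b0312aa2
2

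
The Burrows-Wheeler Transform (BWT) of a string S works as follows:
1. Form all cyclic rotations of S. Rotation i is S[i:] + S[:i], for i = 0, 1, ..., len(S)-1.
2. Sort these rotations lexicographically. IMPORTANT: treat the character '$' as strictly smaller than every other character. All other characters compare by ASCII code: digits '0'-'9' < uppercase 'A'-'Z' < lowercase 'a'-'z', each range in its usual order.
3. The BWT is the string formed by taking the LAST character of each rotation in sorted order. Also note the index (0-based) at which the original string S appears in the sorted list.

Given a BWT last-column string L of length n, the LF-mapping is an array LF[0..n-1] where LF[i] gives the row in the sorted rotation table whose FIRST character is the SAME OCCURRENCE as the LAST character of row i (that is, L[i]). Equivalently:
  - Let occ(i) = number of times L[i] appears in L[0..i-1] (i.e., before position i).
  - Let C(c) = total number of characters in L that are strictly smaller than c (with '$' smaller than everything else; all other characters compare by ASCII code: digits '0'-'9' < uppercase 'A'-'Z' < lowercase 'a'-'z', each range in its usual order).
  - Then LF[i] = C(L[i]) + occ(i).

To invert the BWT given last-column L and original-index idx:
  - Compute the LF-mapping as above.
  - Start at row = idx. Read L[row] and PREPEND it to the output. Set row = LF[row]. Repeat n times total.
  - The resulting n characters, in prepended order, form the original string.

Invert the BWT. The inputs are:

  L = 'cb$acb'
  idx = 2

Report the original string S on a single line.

LF mapping: 4 2 0 1 5 3
Walk LF starting at row 2, prepending L[row]:
  step 1: row=2, L[2]='$', prepend. Next row=LF[2]=0
  step 2: row=0, L[0]='c', prepend. Next row=LF[0]=4
  step 3: row=4, L[4]='c', prepend. Next row=LF[4]=5
  step 4: row=5, L[5]='b', prepend. Next row=LF[5]=3
  step 5: row=3, L[3]='a', prepend. Next row=LF[3]=1
  step 6: row=1, L[1]='b', prepend. Next row=LF[1]=2
Reversed output: babcc$

Answer: babcc$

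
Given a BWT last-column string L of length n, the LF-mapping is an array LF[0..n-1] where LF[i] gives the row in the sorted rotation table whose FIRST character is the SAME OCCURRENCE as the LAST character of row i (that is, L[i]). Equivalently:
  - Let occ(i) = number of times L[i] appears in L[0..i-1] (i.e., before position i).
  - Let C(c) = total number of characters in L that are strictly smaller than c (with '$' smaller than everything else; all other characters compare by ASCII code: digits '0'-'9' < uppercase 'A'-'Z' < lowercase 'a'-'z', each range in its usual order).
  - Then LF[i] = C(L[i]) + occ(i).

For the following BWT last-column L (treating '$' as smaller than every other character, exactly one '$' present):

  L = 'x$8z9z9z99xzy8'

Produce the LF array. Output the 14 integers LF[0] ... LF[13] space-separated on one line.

Answer: 7 0 1 10 3 11 4 12 5 6 8 13 9 2

Derivation:
Char counts: '$':1, '8':2, '9':4, 'x':2, 'y':1, 'z':4
C (first-col start): C('$')=0, C('8')=1, C('9')=3, C('x')=7, C('y')=9, C('z')=10
L[0]='x': occ=0, LF[0]=C('x')+0=7+0=7
L[1]='$': occ=0, LF[1]=C('$')+0=0+0=0
L[2]='8': occ=0, LF[2]=C('8')+0=1+0=1
L[3]='z': occ=0, LF[3]=C('z')+0=10+0=10
L[4]='9': occ=0, LF[4]=C('9')+0=3+0=3
L[5]='z': occ=1, LF[5]=C('z')+1=10+1=11
L[6]='9': occ=1, LF[6]=C('9')+1=3+1=4
L[7]='z': occ=2, LF[7]=C('z')+2=10+2=12
L[8]='9': occ=2, LF[8]=C('9')+2=3+2=5
L[9]='9': occ=3, LF[9]=C('9')+3=3+3=6
L[10]='x': occ=1, LF[10]=C('x')+1=7+1=8
L[11]='z': occ=3, LF[11]=C('z')+3=10+3=13
L[12]='y': occ=0, LF[12]=C('y')+0=9+0=9
L[13]='8': occ=1, LF[13]=C('8')+1=1+1=2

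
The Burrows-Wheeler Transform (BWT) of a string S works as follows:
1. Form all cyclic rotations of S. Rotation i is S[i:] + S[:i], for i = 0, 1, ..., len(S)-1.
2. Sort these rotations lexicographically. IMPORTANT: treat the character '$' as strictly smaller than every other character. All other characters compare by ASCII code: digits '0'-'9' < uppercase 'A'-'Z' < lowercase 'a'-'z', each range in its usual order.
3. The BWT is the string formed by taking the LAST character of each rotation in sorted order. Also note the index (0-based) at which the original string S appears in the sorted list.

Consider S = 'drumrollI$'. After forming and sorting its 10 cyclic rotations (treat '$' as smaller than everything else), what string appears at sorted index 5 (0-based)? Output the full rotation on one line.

All 10 rotations (rotation i = S[i:]+S[:i]):
  rot[0] = drumrollI$
  rot[1] = rumrollI$d
  rot[2] = umrollI$dr
  rot[3] = mrollI$dru
  rot[4] = rollI$drum
  rot[5] = ollI$drumr
  rot[6] = llI$drumro
  rot[7] = lI$drumrol
  rot[8] = I$drumroll
  rot[9] = $drumrollI
Sorted (with $ < everything):
  sorted[0] = $drumrollI
  sorted[1] = I$drumroll
  sorted[2] = drumrollI$
  sorted[3] = lI$drumrol
  sorted[4] = llI$drumro
  sorted[5] = mrollI$dru
  sorted[6] = ollI$drumr
  sorted[7] = rollI$drum
  sorted[8] = rumrollI$d
  sorted[9] = umrollI$dr
sorted[5] = mrollI$dru

Answer: mrollI$dru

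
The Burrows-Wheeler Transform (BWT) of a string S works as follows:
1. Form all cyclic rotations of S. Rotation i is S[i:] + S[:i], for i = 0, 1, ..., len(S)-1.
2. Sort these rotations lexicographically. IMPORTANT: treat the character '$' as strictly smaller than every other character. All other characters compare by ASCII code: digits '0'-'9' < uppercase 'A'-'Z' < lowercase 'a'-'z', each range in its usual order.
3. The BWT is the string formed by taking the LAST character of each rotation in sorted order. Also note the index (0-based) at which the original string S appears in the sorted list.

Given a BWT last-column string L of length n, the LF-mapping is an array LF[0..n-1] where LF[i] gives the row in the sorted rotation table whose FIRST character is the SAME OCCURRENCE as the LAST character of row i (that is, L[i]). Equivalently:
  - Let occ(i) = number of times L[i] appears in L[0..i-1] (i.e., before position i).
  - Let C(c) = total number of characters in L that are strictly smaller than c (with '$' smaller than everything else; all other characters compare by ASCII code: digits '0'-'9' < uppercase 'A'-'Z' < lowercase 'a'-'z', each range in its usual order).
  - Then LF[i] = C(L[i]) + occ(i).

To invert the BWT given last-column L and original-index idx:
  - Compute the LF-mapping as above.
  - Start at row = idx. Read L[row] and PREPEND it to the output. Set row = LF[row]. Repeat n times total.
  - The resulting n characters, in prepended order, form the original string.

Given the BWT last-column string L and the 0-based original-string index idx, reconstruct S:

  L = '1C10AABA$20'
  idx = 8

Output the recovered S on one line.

Answer: AA2BA10C01$

Derivation:
LF mapping: 3 10 4 1 6 7 9 8 0 5 2
Walk LF starting at row 8, prepending L[row]:
  step 1: row=8, L[8]='$', prepend. Next row=LF[8]=0
  step 2: row=0, L[0]='1', prepend. Next row=LF[0]=3
  step 3: row=3, L[3]='0', prepend. Next row=LF[3]=1
  step 4: row=1, L[1]='C', prepend. Next row=LF[1]=10
  step 5: row=10, L[10]='0', prepend. Next row=LF[10]=2
  step 6: row=2, L[2]='1', prepend. Next row=LF[2]=4
  step 7: row=4, L[4]='A', prepend. Next row=LF[4]=6
  step 8: row=6, L[6]='B', prepend. Next row=LF[6]=9
  step 9: row=9, L[9]='2', prepend. Next row=LF[9]=5
  step 10: row=5, L[5]='A', prepend. Next row=LF[5]=7
  step 11: row=7, L[7]='A', prepend. Next row=LF[7]=8
Reversed output: AA2BA10C01$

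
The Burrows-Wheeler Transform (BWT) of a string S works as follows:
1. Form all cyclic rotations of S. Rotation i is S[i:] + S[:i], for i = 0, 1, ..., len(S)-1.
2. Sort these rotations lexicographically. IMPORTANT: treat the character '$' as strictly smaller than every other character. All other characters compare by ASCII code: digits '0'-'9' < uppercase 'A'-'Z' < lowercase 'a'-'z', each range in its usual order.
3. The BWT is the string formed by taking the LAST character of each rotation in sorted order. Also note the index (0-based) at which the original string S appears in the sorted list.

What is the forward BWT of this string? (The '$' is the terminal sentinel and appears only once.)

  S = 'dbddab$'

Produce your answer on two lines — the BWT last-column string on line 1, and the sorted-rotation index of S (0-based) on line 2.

All 7 rotations (rotation i = S[i:]+S[:i]):
  rot[0] = dbddab$
  rot[1] = bddab$d
  rot[2] = ddab$db
  rot[3] = dab$dbd
  rot[4] = ab$dbdd
  rot[5] = b$dbdda
  rot[6] = $dbddab
Sorted (with $ < everything):
  sorted[0] = $dbddab  (last char: 'b')
  sorted[1] = ab$dbdd  (last char: 'd')
  sorted[2] = b$dbdda  (last char: 'a')
  sorted[3] = bddab$d  (last char: 'd')
  sorted[4] = dab$dbd  (last char: 'd')
  sorted[5] = dbddab$  (last char: '$')
  sorted[6] = ddab$db  (last char: 'b')
Last column: bdadd$b
Original string S is at sorted index 5

Answer: bdadd$b
5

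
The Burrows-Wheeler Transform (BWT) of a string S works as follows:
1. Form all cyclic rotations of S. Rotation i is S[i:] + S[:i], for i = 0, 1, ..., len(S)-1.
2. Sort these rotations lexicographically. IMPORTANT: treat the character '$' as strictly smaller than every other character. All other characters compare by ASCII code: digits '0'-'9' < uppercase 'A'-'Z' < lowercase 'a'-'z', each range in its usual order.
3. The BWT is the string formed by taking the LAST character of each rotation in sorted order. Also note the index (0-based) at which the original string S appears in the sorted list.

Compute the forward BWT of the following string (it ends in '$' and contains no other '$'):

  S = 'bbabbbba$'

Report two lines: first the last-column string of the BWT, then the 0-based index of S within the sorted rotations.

All 9 rotations (rotation i = S[i:]+S[:i]):
  rot[0] = bbabbbba$
  rot[1] = babbbba$b
  rot[2] = abbbba$bb
  rot[3] = bbbba$bba
  rot[4] = bbba$bbab
  rot[5] = bba$bbabb
  rot[6] = ba$bbabbb
  rot[7] = a$bbabbbb
  rot[8] = $bbabbbba
Sorted (with $ < everything):
  sorted[0] = $bbabbbba  (last char: 'a')
  sorted[1] = a$bbabbbb  (last char: 'b')
  sorted[2] = abbbba$bb  (last char: 'b')
  sorted[3] = ba$bbabbb  (last char: 'b')
  sorted[4] = babbbba$b  (last char: 'b')
  sorted[5] = bba$bbabb  (last char: 'b')
  sorted[6] = bbabbbba$  (last char: '$')
  sorted[7] = bbba$bbab  (last char: 'b')
  sorted[8] = bbbba$bba  (last char: 'a')
Last column: abbbbb$ba
Original string S is at sorted index 6

Answer: abbbbb$ba
6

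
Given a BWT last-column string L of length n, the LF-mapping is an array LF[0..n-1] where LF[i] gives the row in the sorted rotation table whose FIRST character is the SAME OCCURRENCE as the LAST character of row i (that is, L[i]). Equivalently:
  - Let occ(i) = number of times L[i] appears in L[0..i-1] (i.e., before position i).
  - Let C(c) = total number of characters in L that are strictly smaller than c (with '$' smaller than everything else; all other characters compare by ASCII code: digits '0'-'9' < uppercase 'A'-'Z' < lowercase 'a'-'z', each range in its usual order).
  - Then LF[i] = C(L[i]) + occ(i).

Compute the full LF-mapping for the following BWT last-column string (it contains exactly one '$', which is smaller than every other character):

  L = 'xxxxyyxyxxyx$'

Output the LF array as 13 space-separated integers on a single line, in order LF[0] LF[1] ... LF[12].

Char counts: '$':1, 'x':8, 'y':4
C (first-col start): C('$')=0, C('x')=1, C('y')=9
L[0]='x': occ=0, LF[0]=C('x')+0=1+0=1
L[1]='x': occ=1, LF[1]=C('x')+1=1+1=2
L[2]='x': occ=2, LF[2]=C('x')+2=1+2=3
L[3]='x': occ=3, LF[3]=C('x')+3=1+3=4
L[4]='y': occ=0, LF[4]=C('y')+0=9+0=9
L[5]='y': occ=1, LF[5]=C('y')+1=9+1=10
L[6]='x': occ=4, LF[6]=C('x')+4=1+4=5
L[7]='y': occ=2, LF[7]=C('y')+2=9+2=11
L[8]='x': occ=5, LF[8]=C('x')+5=1+5=6
L[9]='x': occ=6, LF[9]=C('x')+6=1+6=7
L[10]='y': occ=3, LF[10]=C('y')+3=9+3=12
L[11]='x': occ=7, LF[11]=C('x')+7=1+7=8
L[12]='$': occ=0, LF[12]=C('$')+0=0+0=0

Answer: 1 2 3 4 9 10 5 11 6 7 12 8 0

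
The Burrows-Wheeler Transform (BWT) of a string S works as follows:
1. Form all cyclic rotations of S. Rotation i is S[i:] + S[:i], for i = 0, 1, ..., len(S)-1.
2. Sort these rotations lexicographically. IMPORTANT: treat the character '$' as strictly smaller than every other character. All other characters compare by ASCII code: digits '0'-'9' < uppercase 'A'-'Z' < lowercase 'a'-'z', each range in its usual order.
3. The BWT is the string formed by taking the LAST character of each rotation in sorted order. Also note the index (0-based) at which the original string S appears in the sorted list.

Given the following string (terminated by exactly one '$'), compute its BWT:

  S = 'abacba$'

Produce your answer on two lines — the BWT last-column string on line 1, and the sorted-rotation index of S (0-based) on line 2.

Answer: ab$bcaa
2

Derivation:
All 7 rotations (rotation i = S[i:]+S[:i]):
  rot[0] = abacba$
  rot[1] = bacba$a
  rot[2] = acba$ab
  rot[3] = cba$aba
  rot[4] = ba$abac
  rot[5] = a$abacb
  rot[6] = $abacba
Sorted (with $ < everything):
  sorted[0] = $abacba  (last char: 'a')
  sorted[1] = a$abacb  (last char: 'b')
  sorted[2] = abacba$  (last char: '$')
  sorted[3] = acba$ab  (last char: 'b')
  sorted[4] = ba$abac  (last char: 'c')
  sorted[5] = bacba$a  (last char: 'a')
  sorted[6] = cba$aba  (last char: 'a')
Last column: ab$bcaa
Original string S is at sorted index 2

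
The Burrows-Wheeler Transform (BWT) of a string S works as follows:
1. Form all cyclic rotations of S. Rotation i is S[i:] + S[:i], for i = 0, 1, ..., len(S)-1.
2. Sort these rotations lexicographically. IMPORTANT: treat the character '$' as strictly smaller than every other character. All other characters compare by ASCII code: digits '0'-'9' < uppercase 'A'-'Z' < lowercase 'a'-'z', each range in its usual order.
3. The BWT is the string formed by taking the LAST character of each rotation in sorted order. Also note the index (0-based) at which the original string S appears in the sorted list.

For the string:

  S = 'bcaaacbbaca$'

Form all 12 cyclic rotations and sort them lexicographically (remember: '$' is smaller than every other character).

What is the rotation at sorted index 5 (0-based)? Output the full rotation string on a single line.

Answer: acbbaca$bcaa

Derivation:
All 12 rotations (rotation i = S[i:]+S[:i]):
  rot[0] = bcaaacbbaca$
  rot[1] = caaacbbaca$b
  rot[2] = aaacbbaca$bc
  rot[3] = aacbbaca$bca
  rot[4] = acbbaca$bcaa
  rot[5] = cbbaca$bcaaa
  rot[6] = bbaca$bcaaac
  rot[7] = baca$bcaaacb
  rot[8] = aca$bcaaacbb
  rot[9] = ca$bcaaacbba
  rot[10] = a$bcaaacbbac
  rot[11] = $bcaaacbbaca
Sorted (with $ < everything):
  sorted[0] = $bcaaacbbaca
  sorted[1] = a$bcaaacbbac
  sorted[2] = aaacbbaca$bc
  sorted[3] = aacbbaca$bca
  sorted[4] = aca$bcaaacbb
  sorted[5] = acbbaca$bcaa
  sorted[6] = baca$bcaaacb
  sorted[7] = bbaca$bcaaac
  sorted[8] = bcaaacbbaca$
  sorted[9] = ca$bcaaacbba
  sorted[10] = caaacbbaca$b
  sorted[11] = cbbaca$bcaaa
sorted[5] = acbbaca$bcaa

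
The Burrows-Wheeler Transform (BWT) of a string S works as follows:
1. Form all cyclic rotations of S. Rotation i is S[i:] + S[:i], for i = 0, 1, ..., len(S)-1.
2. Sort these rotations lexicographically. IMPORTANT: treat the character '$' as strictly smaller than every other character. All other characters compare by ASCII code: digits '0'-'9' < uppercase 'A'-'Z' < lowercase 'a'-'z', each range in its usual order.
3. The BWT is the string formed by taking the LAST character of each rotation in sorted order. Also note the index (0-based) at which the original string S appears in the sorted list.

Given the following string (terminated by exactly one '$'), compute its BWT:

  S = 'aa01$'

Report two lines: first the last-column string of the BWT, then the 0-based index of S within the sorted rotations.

All 5 rotations (rotation i = S[i:]+S[:i]):
  rot[0] = aa01$
  rot[1] = a01$a
  rot[2] = 01$aa
  rot[3] = 1$aa0
  rot[4] = $aa01
Sorted (with $ < everything):
  sorted[0] = $aa01  (last char: '1')
  sorted[1] = 01$aa  (last char: 'a')
  sorted[2] = 1$aa0  (last char: '0')
  sorted[3] = a01$a  (last char: 'a')
  sorted[4] = aa01$  (last char: '$')
Last column: 1a0a$
Original string S is at sorted index 4

Answer: 1a0a$
4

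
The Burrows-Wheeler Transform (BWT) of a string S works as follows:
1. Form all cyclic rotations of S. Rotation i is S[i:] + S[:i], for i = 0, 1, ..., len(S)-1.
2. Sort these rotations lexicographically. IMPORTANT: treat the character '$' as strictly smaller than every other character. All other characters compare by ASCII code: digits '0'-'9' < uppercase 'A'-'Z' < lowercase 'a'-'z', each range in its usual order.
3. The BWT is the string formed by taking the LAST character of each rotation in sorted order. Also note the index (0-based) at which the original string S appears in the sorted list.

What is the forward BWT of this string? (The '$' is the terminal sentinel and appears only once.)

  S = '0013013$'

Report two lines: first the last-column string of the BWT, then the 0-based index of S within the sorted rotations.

All 8 rotations (rotation i = S[i:]+S[:i]):
  rot[0] = 0013013$
  rot[1] = 013013$0
  rot[2] = 13013$00
  rot[3] = 3013$001
  rot[4] = 013$0013
  rot[5] = 13$00130
  rot[6] = 3$001301
  rot[7] = $0013013
Sorted (with $ < everything):
  sorted[0] = $0013013  (last char: '3')
  sorted[1] = 0013013$  (last char: '$')
  sorted[2] = 013$0013  (last char: '3')
  sorted[3] = 013013$0  (last char: '0')
  sorted[4] = 13$00130  (last char: '0')
  sorted[5] = 13013$00  (last char: '0')
  sorted[6] = 3$001301  (last char: '1')
  sorted[7] = 3013$001  (last char: '1')
Last column: 3$300011
Original string S is at sorted index 1

Answer: 3$300011
1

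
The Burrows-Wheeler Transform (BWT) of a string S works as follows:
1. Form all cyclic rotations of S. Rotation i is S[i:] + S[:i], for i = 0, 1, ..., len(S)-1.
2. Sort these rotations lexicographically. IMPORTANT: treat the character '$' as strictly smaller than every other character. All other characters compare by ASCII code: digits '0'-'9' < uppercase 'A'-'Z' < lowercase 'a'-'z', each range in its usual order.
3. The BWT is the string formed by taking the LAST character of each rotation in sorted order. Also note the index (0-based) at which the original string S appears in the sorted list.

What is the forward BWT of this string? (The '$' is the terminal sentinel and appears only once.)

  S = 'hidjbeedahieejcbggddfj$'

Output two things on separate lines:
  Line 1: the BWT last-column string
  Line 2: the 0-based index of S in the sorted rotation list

Answer: jdjcjegdiebiedgb$ahhfde
16

Derivation:
All 23 rotations (rotation i = S[i:]+S[:i]):
  rot[0] = hidjbeedahieejcbggddfj$
  rot[1] = idjbeedahieejcbggddfj$h
  rot[2] = djbeedahieejcbggddfj$hi
  rot[3] = jbeedahieejcbggddfj$hid
  rot[4] = beedahieejcbggddfj$hidj
  rot[5] = eedahieejcbggddfj$hidjb
  rot[6] = edahieejcbggddfj$hidjbe
  rot[7] = dahieejcbggddfj$hidjbee
  rot[8] = ahieejcbggddfj$hidjbeed
  rot[9] = hieejcbggddfj$hidjbeeda
  rot[10] = ieejcbggddfj$hidjbeedah
  rot[11] = eejcbggddfj$hidjbeedahi
  rot[12] = ejcbggddfj$hidjbeedahie
  rot[13] = jcbggddfj$hidjbeedahiee
  rot[14] = cbggddfj$hidjbeedahieej
  rot[15] = bggddfj$hidjbeedahieejc
  rot[16] = ggddfj$hidjbeedahieejcb
  rot[17] = gddfj$hidjbeedahieejcbg
  rot[18] = ddfj$hidjbeedahieejcbgg
  rot[19] = dfj$hidjbeedahieejcbggd
  rot[20] = fj$hidjbeedahieejcbggdd
  rot[21] = j$hidjbeedahieejcbggddf
  rot[22] = $hidjbeedahieejcbggddfj
Sorted (with $ < everything):
  sorted[0] = $hidjbeedahieejcbggddfj  (last char: 'j')
  sorted[1] = ahieejcbggddfj$hidjbeed  (last char: 'd')
  sorted[2] = beedahieejcbggddfj$hidj  (last char: 'j')
  sorted[3] = bggddfj$hidjbeedahieejc  (last char: 'c')
  sorted[4] = cbggddfj$hidjbeedahieej  (last char: 'j')
  sorted[5] = dahieejcbggddfj$hidjbee  (last char: 'e')
  sorted[6] = ddfj$hidjbeedahieejcbgg  (last char: 'g')
  sorted[7] = dfj$hidjbeedahieejcbggd  (last char: 'd')
  sorted[8] = djbeedahieejcbggddfj$hi  (last char: 'i')
  sorted[9] = edahieejcbggddfj$hidjbe  (last char: 'e')
  sorted[10] = eedahieejcbggddfj$hidjb  (last char: 'b')
  sorted[11] = eejcbggddfj$hidjbeedahi  (last char: 'i')
  sorted[12] = ejcbggddfj$hidjbeedahie  (last char: 'e')
  sorted[13] = fj$hidjbeedahieejcbggdd  (last char: 'd')
  sorted[14] = gddfj$hidjbeedahieejcbg  (last char: 'g')
  sorted[15] = ggddfj$hidjbeedahieejcb  (last char: 'b')
  sorted[16] = hidjbeedahieejcbggddfj$  (last char: '$')
  sorted[17] = hieejcbggddfj$hidjbeeda  (last char: 'a')
  sorted[18] = idjbeedahieejcbggddfj$h  (last char: 'h')
  sorted[19] = ieejcbggddfj$hidjbeedah  (last char: 'h')
  sorted[20] = j$hidjbeedahieejcbggddf  (last char: 'f')
  sorted[21] = jbeedahieejcbggddfj$hid  (last char: 'd')
  sorted[22] = jcbggddfj$hidjbeedahiee  (last char: 'e')
Last column: jdjcjegdiebiedgb$ahhfde
Original string S is at sorted index 16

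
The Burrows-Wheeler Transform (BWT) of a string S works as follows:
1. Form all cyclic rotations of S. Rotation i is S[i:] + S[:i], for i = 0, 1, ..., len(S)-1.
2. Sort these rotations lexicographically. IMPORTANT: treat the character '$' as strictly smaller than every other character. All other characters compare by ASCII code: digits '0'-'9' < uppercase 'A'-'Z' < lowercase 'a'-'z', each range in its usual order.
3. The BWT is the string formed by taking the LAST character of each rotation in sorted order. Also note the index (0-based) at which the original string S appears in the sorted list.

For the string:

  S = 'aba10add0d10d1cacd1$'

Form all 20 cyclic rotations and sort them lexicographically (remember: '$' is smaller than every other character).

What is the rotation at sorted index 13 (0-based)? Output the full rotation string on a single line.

All 20 rotations (rotation i = S[i:]+S[:i]):
  rot[0] = aba10add0d10d1cacd1$
  rot[1] = ba10add0d10d1cacd1$a
  rot[2] = a10add0d10d1cacd1$ab
  rot[3] = 10add0d10d1cacd1$aba
  rot[4] = 0add0d10d1cacd1$aba1
  rot[5] = add0d10d1cacd1$aba10
  rot[6] = dd0d10d1cacd1$aba10a
  rot[7] = d0d10d1cacd1$aba10ad
  rot[8] = 0d10d1cacd1$aba10add
  rot[9] = d10d1cacd1$aba10add0
  rot[10] = 10d1cacd1$aba10add0d
  rot[11] = 0d1cacd1$aba10add0d1
  rot[12] = d1cacd1$aba10add0d10
  rot[13] = 1cacd1$aba10add0d10d
  rot[14] = cacd1$aba10add0d10d1
  rot[15] = acd1$aba10add0d10d1c
  rot[16] = cd1$aba10add0d10d1ca
  rot[17] = d1$aba10add0d10d1cac
  rot[18] = 1$aba10add0d10d1cacd
  rot[19] = $aba10add0d10d1cacd1
Sorted (with $ < everything):
  sorted[0] = $aba10add0d10d1cacd1
  sorted[1] = 0add0d10d1cacd1$aba1
  sorted[2] = 0d10d1cacd1$aba10add
  sorted[3] = 0d1cacd1$aba10add0d1
  sorted[4] = 1$aba10add0d10d1cacd
  sorted[5] = 10add0d10d1cacd1$aba
  sorted[6] = 10d1cacd1$aba10add0d
  sorted[7] = 1cacd1$aba10add0d10d
  sorted[8] = a10add0d10d1cacd1$ab
  sorted[9] = aba10add0d10d1cacd1$
  sorted[10] = acd1$aba10add0d10d1c
  sorted[11] = add0d10d1cacd1$aba10
  sorted[12] = ba10add0d10d1cacd1$a
  sorted[13] = cacd1$aba10add0d10d1
  sorted[14] = cd1$aba10add0d10d1ca
  sorted[15] = d0d10d1cacd1$aba10ad
  sorted[16] = d1$aba10add0d10d1cac
  sorted[17] = d10d1cacd1$aba10add0
  sorted[18] = d1cacd1$aba10add0d10
  sorted[19] = dd0d10d1cacd1$aba10a
sorted[13] = cacd1$aba10add0d10d1

Answer: cacd1$aba10add0d10d1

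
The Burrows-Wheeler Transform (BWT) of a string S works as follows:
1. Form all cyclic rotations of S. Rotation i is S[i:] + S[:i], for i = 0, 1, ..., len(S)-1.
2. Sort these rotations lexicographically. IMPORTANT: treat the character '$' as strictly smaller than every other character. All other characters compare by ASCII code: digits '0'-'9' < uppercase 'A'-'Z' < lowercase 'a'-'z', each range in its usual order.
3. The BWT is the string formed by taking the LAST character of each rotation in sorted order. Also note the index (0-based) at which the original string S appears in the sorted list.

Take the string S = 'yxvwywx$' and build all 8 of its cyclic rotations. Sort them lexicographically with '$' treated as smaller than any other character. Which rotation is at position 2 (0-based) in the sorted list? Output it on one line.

All 8 rotations (rotation i = S[i:]+S[:i]):
  rot[0] = yxvwywx$
  rot[1] = xvwywx$y
  rot[2] = vwywx$yx
  rot[3] = wywx$yxv
  rot[4] = ywx$yxvw
  rot[5] = wx$yxvwy
  rot[6] = x$yxvwyw
  rot[7] = $yxvwywx
Sorted (with $ < everything):
  sorted[0] = $yxvwywx
  sorted[1] = vwywx$yx
  sorted[2] = wx$yxvwy
  sorted[3] = wywx$yxv
  sorted[4] = x$yxvwyw
  sorted[5] = xvwywx$y
  sorted[6] = ywx$yxvw
  sorted[7] = yxvwywx$
sorted[2] = wx$yxvwy

Answer: wx$yxvwy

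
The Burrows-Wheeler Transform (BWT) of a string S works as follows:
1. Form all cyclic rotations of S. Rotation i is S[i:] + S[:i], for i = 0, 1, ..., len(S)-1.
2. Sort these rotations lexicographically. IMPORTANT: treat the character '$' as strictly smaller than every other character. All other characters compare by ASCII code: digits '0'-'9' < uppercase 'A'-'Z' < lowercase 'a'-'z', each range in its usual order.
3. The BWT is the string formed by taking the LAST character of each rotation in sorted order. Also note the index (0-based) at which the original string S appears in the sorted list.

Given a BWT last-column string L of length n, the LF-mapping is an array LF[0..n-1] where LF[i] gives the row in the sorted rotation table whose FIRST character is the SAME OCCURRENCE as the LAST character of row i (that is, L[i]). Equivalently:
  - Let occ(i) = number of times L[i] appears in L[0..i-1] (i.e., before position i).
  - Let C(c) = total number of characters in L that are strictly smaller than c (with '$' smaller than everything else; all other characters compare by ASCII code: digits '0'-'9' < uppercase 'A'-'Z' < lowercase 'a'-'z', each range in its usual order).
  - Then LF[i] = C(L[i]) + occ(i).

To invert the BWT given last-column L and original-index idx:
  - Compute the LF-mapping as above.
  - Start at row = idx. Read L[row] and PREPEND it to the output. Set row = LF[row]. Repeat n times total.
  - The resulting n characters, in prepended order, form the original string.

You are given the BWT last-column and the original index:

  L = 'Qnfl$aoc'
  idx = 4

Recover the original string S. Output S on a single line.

LF mapping: 1 6 4 5 0 2 7 3
Walk LF starting at row 4, prepending L[row]:
  step 1: row=4, L[4]='$', prepend. Next row=LF[4]=0
  step 2: row=0, L[0]='Q', prepend. Next row=LF[0]=1
  step 3: row=1, L[1]='n', prepend. Next row=LF[1]=6
  step 4: row=6, L[6]='o', prepend. Next row=LF[6]=7
  step 5: row=7, L[7]='c', prepend. Next row=LF[7]=3
  step 6: row=3, L[3]='l', prepend. Next row=LF[3]=5
  step 7: row=5, L[5]='a', prepend. Next row=LF[5]=2
  step 8: row=2, L[2]='f', prepend. Next row=LF[2]=4
Reversed output: falconQ$

Answer: falconQ$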